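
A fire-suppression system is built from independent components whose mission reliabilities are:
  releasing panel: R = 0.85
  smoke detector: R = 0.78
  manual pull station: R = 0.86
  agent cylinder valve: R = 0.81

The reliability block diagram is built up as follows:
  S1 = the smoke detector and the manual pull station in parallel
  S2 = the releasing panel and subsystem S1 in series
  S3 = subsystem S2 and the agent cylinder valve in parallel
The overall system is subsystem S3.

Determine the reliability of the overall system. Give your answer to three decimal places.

Parallel (smoke detector and manual pull station): 1 − (1 − 0.78000)(1 − 0.86000) = 0.96920
Series (releasing panel and [0.96920]): 0.85000 × 0.96920 = 0.82382
Parallel ([0.82382] and agent cylinder valve): 1 − (1 − 0.82382)(1 − 0.81000) = 0.967

0.967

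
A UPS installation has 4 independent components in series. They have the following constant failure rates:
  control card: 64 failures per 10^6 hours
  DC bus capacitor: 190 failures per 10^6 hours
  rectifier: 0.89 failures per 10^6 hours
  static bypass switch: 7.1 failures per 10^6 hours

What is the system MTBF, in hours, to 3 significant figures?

Series of exponential components: λ_sys = Σ λ_i
λ_sys = 0.000064 + 0.00019 + 0.00000089 + 0.0000071 = 2.6199e-04 /h
MTBF = 1 / λ_sys = 3820 h

3820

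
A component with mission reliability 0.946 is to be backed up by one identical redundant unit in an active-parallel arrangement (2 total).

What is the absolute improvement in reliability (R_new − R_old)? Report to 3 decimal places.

R_before = 0.946
R_after = 1 − (1 − 0.946)^2 = 0.997
ΔR = 0.997 − 0.946 = 0.051

0.051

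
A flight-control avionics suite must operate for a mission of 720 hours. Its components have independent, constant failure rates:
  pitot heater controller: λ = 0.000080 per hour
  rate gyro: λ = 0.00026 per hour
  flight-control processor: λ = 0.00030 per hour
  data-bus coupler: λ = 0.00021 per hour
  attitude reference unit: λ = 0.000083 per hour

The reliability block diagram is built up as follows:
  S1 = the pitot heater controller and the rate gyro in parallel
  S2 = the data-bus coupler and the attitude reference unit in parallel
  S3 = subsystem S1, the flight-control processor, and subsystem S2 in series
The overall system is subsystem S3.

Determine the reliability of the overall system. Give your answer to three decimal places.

R(pitot heater controller) = exp(−0.000080 × 720) = 0.94403
R(rate gyro) = exp(−0.00026 × 720) = 0.82928
R(flight-control processor) = exp(−0.00030 × 720) = 0.80574
R(data-bus coupler) = exp(−0.00021 × 720) = 0.85968
R(attitude reference unit) = exp(−0.000083 × 720) = 0.94199
Parallel (pitot heater controller and rate gyro): 1 − (1 − 0.94403)(1 − 0.82928) = 0.99044
Parallel (data-bus coupler and attitude reference unit): 1 − (1 − 0.85968)(1 − 0.94199) = 0.99186
Series ([0.99044], flight-control processor, and [0.99186]): 0.99044 × 0.80574 × 0.99186 = 0.792

0.792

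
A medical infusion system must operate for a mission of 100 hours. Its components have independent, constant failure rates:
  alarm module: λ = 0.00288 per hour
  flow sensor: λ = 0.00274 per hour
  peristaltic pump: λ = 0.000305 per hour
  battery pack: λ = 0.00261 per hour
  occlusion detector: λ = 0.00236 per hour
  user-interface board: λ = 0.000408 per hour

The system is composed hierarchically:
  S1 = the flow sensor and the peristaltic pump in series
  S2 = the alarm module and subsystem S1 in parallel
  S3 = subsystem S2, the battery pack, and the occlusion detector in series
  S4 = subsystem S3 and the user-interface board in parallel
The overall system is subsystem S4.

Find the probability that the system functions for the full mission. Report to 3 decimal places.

0.983

R(alarm module) = exp(−0.00288 × 100) = 0.74976
R(flow sensor) = exp(−0.00274 × 100) = 0.76033
R(peristaltic pump) = exp(−0.000305 × 100) = 0.96996
R(battery pack) = exp(−0.00261 × 100) = 0.77028
R(occlusion detector) = exp(−0.00236 × 100) = 0.78978
R(user-interface board) = exp(−0.000408 × 100) = 0.96002
Series (flow sensor and peristaltic pump): 0.76033 × 0.96996 = 0.73749
Parallel (alarm module and [0.73749]): 1 − (1 − 0.74976)(1 − 0.73749) = 0.93431
Series ([0.93431], battery pack, and occlusion detector): 0.93431 × 0.77028 × 0.78978 = 0.56839
Parallel ([0.56839] and user-interface board): 1 − (1 − 0.56839)(1 − 0.96002) = 0.983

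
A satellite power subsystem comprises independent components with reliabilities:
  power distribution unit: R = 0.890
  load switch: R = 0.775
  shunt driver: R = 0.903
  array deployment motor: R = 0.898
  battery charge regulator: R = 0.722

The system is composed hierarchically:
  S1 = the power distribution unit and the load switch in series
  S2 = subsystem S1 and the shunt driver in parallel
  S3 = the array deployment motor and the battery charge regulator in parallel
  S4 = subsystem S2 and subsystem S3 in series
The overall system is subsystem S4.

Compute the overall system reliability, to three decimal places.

0.942

Series (power distribution unit and load switch): 0.89000 × 0.77500 = 0.68975
Parallel ([0.68975] and shunt driver): 1 − (1 − 0.68975)(1 − 0.90300) = 0.96991
Parallel (array deployment motor and battery charge regulator): 1 − (1 − 0.89800)(1 − 0.72200) = 0.97164
Series ([0.96991] and [0.97164]): 0.96991 × 0.97164 = 0.942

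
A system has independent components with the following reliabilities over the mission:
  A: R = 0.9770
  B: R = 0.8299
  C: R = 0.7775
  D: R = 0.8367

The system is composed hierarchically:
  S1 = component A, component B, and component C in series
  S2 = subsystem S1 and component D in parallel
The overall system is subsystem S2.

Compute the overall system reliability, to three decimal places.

Series (A, B, and C): 0.97700 × 0.82990 × 0.77750 = 0.63041
Parallel ([0.63041] and D): 1 − (1 − 0.63041)(1 − 0.83670) = 0.940

0.940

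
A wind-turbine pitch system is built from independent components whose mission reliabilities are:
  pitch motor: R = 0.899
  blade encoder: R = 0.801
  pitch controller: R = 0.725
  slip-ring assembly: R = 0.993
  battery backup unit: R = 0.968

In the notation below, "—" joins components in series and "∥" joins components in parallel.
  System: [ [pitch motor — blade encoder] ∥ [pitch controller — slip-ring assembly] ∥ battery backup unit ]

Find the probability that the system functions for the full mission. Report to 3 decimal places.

Series (pitch motor and blade encoder): 0.89900 × 0.80100 = 0.72010
Series (pitch controller and slip-ring assembly): 0.72500 × 0.99300 = 0.71993
Parallel ([0.72010], [0.71993], and battery backup unit): 1 − (1 − 0.72010)(1 − 0.71993)(1 − 0.96800) = 0.997

0.997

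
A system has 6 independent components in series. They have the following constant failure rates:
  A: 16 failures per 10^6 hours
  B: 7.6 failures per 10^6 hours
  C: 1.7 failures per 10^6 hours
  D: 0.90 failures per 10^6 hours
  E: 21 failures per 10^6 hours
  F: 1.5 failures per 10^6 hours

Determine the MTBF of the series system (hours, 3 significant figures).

20500

Series of exponential components: λ_sys = Σ λ_i
λ_sys = 0.000016 + 0.0000076 + 0.0000017 + 0.00000090 + 0.000021 + 0.0000015 = 4.8700e-05 /h
MTBF = 1 / λ_sys = 20500 h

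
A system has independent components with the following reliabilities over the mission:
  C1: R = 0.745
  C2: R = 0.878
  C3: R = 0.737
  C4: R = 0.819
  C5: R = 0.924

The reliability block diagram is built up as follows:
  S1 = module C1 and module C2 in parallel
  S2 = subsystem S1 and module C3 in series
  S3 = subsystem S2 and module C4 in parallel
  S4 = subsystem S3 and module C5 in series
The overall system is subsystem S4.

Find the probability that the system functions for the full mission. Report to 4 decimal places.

0.8762

Parallel (C1 and C2): 1 − (1 − 0.745000)(1 − 0.878000) = 0.968890
Series ([0.968890] and C3): 0.968890 × 0.737000 = 0.714072
Parallel ([0.714072] and C4): 1 − (1 − 0.714072)(1 − 0.819000) = 0.948247
Series ([0.948247] and C5): 0.948247 × 0.924000 = 0.8762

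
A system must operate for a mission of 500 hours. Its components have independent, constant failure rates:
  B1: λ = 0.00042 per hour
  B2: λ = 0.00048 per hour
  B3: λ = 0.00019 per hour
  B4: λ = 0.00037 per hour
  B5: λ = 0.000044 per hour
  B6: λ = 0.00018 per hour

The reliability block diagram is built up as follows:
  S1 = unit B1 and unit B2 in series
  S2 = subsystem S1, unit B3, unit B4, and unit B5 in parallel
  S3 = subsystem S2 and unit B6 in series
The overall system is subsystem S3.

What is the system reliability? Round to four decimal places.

0.9138

R(B1) = exp(−0.00042 × 500) = 0.810584
R(B2) = exp(−0.00048 × 500) = 0.786628
R(B3) = exp(−0.00019 × 500) = 0.909373
R(B4) = exp(−0.00037 × 500) = 0.831104
R(B5) = exp(−0.000044 × 500) = 0.978240
R(B6) = exp(−0.00018 × 500) = 0.913931
Series (B1 and B2): 0.810584 × 0.786628 = 0.637628
Parallel ([0.637628], B3, B4, and B5): 1 − (1 − 0.637628)(1 − 0.909373)(1 − 0.831104)(1 − 0.978240) = 0.999879
Series ([0.999879] and B6): 0.999879 × 0.913931 = 0.9138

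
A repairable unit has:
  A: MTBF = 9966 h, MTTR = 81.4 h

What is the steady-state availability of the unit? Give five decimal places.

0.99190

A(A) = MTBF/(MTBF+MTTR) = 9966/(9966+81.4) = 0.99190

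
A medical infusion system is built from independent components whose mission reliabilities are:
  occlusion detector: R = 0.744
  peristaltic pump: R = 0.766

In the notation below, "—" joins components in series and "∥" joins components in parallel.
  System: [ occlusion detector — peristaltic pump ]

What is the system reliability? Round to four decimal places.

Series (occlusion detector and peristaltic pump): 0.744000 × 0.766000 = 0.5699

0.5699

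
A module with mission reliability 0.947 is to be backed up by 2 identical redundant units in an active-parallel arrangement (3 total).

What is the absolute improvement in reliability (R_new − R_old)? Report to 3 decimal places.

R_before = 0.947
R_after = 1 − (1 − 0.947)^3 = 1.000
ΔR = 1.000 − 0.947 = 0.053

0.053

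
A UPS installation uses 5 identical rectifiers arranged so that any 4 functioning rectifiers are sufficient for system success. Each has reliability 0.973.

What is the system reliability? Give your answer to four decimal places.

0.9931

R = Σ_{i=4}^{5} C(5,i) p^i (1−p)^{5−i} with p = 0.973
C(5,4)·0.973^4·0.027^1 = 0.121000
C(5,5)·0.973^5·0.027^0 = 0.872096
Sum = 0.9931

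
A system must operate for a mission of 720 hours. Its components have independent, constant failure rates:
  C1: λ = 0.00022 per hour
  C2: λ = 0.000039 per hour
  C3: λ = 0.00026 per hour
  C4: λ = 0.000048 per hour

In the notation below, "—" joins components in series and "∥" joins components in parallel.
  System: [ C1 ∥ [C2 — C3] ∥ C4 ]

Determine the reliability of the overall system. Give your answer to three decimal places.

R(C1) = exp(−0.00022 × 720) = 0.85351
R(C2) = exp(−0.000039 × 720) = 0.97231
R(C3) = exp(−0.00026 × 720) = 0.82928
R(C4) = exp(−0.000048 × 720) = 0.96603
Series (C2 and C3): 0.97231 × 0.82928 = 0.80632
Parallel (C1, [0.80632], and C4): 1 − (1 − 0.85351)(1 − 0.80632)(1 − 0.96603) = 0.999

0.999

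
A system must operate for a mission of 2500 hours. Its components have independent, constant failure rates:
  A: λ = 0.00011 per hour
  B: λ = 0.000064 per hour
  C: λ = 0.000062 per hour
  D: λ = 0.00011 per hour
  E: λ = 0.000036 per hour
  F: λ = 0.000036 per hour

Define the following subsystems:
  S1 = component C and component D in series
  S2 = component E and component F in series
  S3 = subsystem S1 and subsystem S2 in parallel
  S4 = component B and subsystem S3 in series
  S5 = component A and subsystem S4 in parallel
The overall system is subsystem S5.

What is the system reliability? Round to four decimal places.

0.9527

R(A) = exp(−0.00011 × 2500) = 0.759572
R(B) = exp(−0.000064 × 2500) = 0.852144
R(C) = exp(−0.000062 × 2500) = 0.856415
R(D) = exp(−0.00011 × 2500) = 0.759572
R(E) = exp(−0.000036 × 2500) = 0.913931
R(F) = exp(−0.000036 × 2500) = 0.913931
Series (C and D): 0.856415 × 0.759572 = 0.650509
Series (E and F): 0.913931 × 0.913931 = 0.835270
Parallel ([0.650509] and [0.835270]): 1 − (1 − 0.650509)(1 − 0.835270) = 0.942428
Series (B and [0.942428]): 0.852144 × 0.942428 = 0.803084
Parallel (A and [0.803084]): 1 − (1 − 0.759572)(1 − 0.803084) = 0.9527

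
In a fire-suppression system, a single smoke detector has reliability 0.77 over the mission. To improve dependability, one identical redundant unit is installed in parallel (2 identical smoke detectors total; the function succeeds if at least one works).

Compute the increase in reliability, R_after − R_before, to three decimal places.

0.177

R_before = 0.77
R_after = 1 − (1 − 0.77)^2 = 0.947
ΔR = 0.947 − 0.77 = 0.177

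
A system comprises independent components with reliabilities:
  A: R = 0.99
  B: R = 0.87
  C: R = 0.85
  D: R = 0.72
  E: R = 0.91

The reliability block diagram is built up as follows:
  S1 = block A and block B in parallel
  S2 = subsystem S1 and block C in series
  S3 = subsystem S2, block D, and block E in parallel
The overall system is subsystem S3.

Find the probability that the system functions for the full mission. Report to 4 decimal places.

0.9962

Parallel (A and B): 1 − (1 − 0.990000)(1 − 0.870000) = 0.998700
Series ([0.998700] and C): 0.998700 × 0.850000 = 0.848895
Parallel ([0.848895], D, and E): 1 − (1 − 0.848895)(1 − 0.720000)(1 − 0.910000) = 0.9962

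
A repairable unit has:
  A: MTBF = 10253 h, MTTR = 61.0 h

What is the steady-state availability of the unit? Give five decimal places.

0.99409

A(A) = MTBF/(MTBF+MTTR) = 10253/(10253+61.0) = 0.99409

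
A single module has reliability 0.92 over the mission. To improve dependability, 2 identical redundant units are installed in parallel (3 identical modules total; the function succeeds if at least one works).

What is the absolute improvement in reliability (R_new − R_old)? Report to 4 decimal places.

R_before = 0.92
R_after = 1 − (1 − 0.92)^3 = 0.9995
ΔR = 0.9995 − 0.92 = 0.0795

0.0795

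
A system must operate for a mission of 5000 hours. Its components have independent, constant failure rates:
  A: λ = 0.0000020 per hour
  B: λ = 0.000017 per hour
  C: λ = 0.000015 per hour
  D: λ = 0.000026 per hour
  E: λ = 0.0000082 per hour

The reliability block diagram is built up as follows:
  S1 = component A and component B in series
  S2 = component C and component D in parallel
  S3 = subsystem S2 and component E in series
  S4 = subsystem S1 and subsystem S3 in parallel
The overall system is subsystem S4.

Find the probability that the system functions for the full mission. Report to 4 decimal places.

0.9956

R(A) = exp(−0.0000020 × 5000) = 0.990050
R(B) = exp(−0.000017 × 5000) = 0.918512
R(C) = exp(−0.000015 × 5000) = 0.927743
R(D) = exp(−0.000026 × 5000) = 0.878095
R(E) = exp(−0.0000082 × 5000) = 0.959829
Series (A and B): 0.990050 × 0.918512 = 0.909373
Parallel (C and D): 1 − (1 − 0.927743)(1 − 0.878095) = 0.991192
Series ([0.991192] and E): 0.991192 × 0.959829 = 0.951375
Parallel ([0.909373] and [0.951375]): 1 − (1 − 0.909373)(1 − 0.951375) = 0.9956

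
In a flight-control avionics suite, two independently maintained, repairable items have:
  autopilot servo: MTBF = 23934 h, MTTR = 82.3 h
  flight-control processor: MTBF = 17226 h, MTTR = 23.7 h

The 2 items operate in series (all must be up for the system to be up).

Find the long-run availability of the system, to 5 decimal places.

0.99520

A(autopilot servo) = MTBF/(MTBF+MTTR) = 23934/(23934+82.3) = 0.996573
A(flight-control processor) = MTBF/(MTBF+MTTR) = 17226/(17226+23.7) = 0.998626
Series availability: 0.996573 × 0.998626 = 0.99520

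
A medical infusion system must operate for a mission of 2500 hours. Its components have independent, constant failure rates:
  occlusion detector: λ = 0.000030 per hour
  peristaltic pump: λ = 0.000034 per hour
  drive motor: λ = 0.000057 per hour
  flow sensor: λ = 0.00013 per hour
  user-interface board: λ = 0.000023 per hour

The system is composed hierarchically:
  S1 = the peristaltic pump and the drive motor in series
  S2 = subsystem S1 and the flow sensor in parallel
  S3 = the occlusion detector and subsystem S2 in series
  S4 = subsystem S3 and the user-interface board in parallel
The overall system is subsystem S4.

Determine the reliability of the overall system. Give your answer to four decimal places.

0.9930

R(occlusion detector) = exp(−0.000030 × 2500) = 0.927743
R(peristaltic pump) = exp(−0.000034 × 2500) = 0.918512
R(drive motor) = exp(−0.000057 × 2500) = 0.867188
R(flow sensor) = exp(−0.00013 × 2500) = 0.722527
R(user-interface board) = exp(−0.000023 × 2500) = 0.944122
Series (peristaltic pump and drive motor): 0.918512 × 0.867188 = 0.796523
Parallel ([0.796523] and flow sensor): 1 − (1 − 0.796523)(1 − 0.722527) = 0.943541
Series (occlusion detector and [0.943541]): 0.927743 × 0.943541 = 0.875364
Parallel ([0.875364] and user-interface board): 1 − (1 − 0.875364)(1 − 0.944122) = 0.9930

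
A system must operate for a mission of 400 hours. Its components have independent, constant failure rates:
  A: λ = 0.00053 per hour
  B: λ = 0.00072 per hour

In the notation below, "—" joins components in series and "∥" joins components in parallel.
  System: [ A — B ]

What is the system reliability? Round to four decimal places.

0.6065

R(A) = exp(−0.00053 × 400) = 0.808965
R(B) = exp(−0.00072 × 400) = 0.749762
Series (A and B): 0.808965 × 0.749762 = 0.6065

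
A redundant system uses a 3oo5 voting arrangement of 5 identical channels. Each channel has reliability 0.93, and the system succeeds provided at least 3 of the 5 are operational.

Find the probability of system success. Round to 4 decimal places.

R = Σ_{i=3}^{5} C(5,i) p^i (1−p)^{5−i} with p = 0.93
C(5,3)·0.93^3·0.07^2 = 0.039413
C(5,4)·0.93^4·0.07^1 = 0.261818
C(5,5)·0.93^5·0.07^0 = 0.695688
Sum = 0.9969

0.9969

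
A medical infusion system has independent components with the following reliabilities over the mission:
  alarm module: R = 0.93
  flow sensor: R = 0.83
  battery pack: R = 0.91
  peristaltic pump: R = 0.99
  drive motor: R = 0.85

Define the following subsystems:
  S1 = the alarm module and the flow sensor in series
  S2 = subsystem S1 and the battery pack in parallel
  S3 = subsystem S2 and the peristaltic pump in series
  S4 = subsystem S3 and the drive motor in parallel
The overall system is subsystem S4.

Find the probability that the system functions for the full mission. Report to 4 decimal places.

0.9955

Series (alarm module and flow sensor): 0.930000 × 0.830000 = 0.771900
Parallel ([0.771900] and battery pack): 1 − (1 − 0.771900)(1 − 0.910000) = 0.979471
Series ([0.979471] and peristaltic pump): 0.979471 × 0.990000 = 0.969676
Parallel ([0.969676] and drive motor): 1 − (1 − 0.969676)(1 − 0.850000) = 0.9955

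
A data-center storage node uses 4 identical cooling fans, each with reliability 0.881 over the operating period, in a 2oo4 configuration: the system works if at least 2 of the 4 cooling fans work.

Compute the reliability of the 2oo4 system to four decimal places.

R = Σ_{i=2}^{4} C(4,i) p^i (1−p)^{4−i} with p = 0.881
C(4,2)·0.881^2·0.119^2 = 0.065947
C(4,3)·0.881^3·0.119^1 = 0.325488
C(4,4)·0.881^4·0.119^0 = 0.602426
Sum = 0.9939

0.9939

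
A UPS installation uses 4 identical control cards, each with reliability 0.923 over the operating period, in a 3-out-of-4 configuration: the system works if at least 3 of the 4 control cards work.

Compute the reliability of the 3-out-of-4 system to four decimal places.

R = Σ_{i=3}^{4} C(4,i) p^i (1−p)^{4−i} with p = 0.923
C(4,3)·0.923^3·0.077^1 = 0.242190
C(4,4)·0.923^4·0.077^0 = 0.725783
Sum = 0.9680

0.9680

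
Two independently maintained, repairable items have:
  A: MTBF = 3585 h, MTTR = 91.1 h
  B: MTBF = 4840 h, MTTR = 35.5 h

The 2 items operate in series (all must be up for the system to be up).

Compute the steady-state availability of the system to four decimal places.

0.9681

A(A) = MTBF/(MTBF+MTTR) = 3585/(3585+91.1) = 0.975218
A(B) = MTBF/(MTBF+MTTR) = 4840/(4840+35.5) = 0.992719
Series availability: 0.975218 × 0.992719 = 0.9681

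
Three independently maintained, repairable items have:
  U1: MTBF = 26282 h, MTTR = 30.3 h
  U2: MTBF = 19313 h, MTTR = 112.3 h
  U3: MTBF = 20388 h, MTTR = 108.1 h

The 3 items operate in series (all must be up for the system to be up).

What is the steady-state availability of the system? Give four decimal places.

A(U1) = MTBF/(MTBF+MTTR) = 26282/(26282+30.3) = 0.998848
A(U2) = MTBF/(MTBF+MTTR) = 19313/(19313+112.3) = 0.994219
A(U3) = MTBF/(MTBF+MTTR) = 20388/(20388+108.1) = 0.994726
Series availability: 0.998848 × 0.994219 × 0.994726 = 0.9878

0.9878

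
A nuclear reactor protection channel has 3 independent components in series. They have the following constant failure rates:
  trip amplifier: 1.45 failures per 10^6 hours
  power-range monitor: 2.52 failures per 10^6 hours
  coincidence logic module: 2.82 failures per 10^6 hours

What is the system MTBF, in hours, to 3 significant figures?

Series of exponential components: λ_sys = Σ λ_i
λ_sys = 0.00000145 + 0.00000252 + 0.00000282 = 6.7900e-06 /h
MTBF = 1 / λ_sys = 147000 h

147000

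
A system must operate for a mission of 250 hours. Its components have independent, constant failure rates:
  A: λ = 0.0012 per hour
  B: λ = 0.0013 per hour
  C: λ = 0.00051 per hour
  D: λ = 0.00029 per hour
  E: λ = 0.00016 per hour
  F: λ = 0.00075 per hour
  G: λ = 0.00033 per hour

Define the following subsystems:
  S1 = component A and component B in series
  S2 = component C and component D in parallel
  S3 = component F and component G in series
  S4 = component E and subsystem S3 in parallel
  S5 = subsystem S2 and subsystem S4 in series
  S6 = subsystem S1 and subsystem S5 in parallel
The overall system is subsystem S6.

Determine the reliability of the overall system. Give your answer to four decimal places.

R(A) = exp(−0.0012 × 250) = 0.740818
R(B) = exp(−0.0013 × 250) = 0.722527
R(C) = exp(−0.00051 × 250) = 0.880293
R(D) = exp(−0.00029 × 250) = 0.930066
R(E) = exp(−0.00016 × 250) = 0.960789
R(F) = exp(−0.00075 × 250) = 0.829029
R(G) = exp(−0.00033 × 250) = 0.920811
Series (A and B): 0.740818 × 0.722527 = 0.535261
Parallel (C and D): 1 − (1 − 0.880293)(1 − 0.930066) = 0.991628
Series (F and G): 0.829029 × 0.920811 = 0.763379
Parallel (E and [0.763379]): 1 − (1 − 0.960789)(1 − 0.763379) = 0.990722
Series ([0.991628] and [0.990722]): 0.991628 × 0.990722 = 0.982428
Parallel ([0.535261] and [0.982428]): 1 − (1 − 0.535261)(1 − 0.982428) = 0.9918

0.9918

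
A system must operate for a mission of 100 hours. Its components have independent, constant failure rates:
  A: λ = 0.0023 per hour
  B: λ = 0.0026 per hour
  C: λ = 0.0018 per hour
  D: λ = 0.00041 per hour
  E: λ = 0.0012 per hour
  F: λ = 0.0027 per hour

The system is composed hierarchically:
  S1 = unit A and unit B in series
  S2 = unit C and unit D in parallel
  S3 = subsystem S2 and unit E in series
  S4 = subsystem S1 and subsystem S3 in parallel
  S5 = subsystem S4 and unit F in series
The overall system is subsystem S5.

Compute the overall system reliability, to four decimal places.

R(A) = exp(−0.0023 × 100) = 0.794534
R(B) = exp(−0.0026 × 100) = 0.771052
R(C) = exp(−0.0018 × 100) = 0.835270
R(D) = exp(−0.00041 × 100) = 0.959829
R(E) = exp(−0.0012 × 100) = 0.886920
R(F) = exp(−0.0027 × 100) = 0.763379
Series (A and B): 0.794534 × 0.771052 = 0.612627
Parallel (C and D): 1 − (1 − 0.835270)(1 − 0.959829) = 0.993383
Series ([0.993383] and E): 0.993383 × 0.886920 = 0.881051
Parallel ([0.612627] and [0.881051]): 1 − (1 − 0.612627)(1 − 0.881051) = 0.953922
Series ([0.953922] and F): 0.953922 × 0.763379 = 0.7282

0.7282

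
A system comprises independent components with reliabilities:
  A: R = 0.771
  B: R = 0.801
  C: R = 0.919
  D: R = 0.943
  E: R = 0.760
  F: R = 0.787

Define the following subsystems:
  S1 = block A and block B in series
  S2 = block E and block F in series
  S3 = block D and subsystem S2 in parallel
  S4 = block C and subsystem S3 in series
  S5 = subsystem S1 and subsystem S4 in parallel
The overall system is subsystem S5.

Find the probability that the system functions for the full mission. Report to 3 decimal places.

Series (A and B): 0.77100 × 0.80100 = 0.61757
Series (E and F): 0.76000 × 0.78700 = 0.59812
Parallel (D and [0.59812]): 1 − (1 − 0.94300)(1 − 0.59812) = 0.97709
Series (C and [0.97709]): 0.91900 × 0.97709 = 0.89795
Parallel ([0.61757] and [0.89795]): 1 − (1 − 0.61757)(1 − 0.89795) = 0.961

0.961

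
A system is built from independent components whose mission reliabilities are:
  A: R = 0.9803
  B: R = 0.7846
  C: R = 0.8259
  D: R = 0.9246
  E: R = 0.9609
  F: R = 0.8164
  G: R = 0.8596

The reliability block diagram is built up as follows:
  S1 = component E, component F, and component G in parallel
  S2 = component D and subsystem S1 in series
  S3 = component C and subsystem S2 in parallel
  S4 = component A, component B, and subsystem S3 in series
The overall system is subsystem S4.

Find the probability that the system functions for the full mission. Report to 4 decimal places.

0.7589

Parallel (E, F, and G): 1 − (1 − 0.960900)(1 − 0.816400)(1 − 0.859600) = 0.998992
Series (D and [0.998992]): 0.924600 × 0.998992 = 0.923668
Parallel (C and [0.923668]): 1 − (1 − 0.825900)(1 − 0.923668) = 0.986711
Series (A, B, and [0.986711]): 0.980300 × 0.784600 × 0.986711 = 0.7589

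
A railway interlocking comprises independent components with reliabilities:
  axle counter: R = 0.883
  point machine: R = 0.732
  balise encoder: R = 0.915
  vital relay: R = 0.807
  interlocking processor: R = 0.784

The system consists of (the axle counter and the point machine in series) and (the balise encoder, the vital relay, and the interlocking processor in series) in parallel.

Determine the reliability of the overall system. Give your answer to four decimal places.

Series (axle counter and point machine): 0.883000 × 0.732000 = 0.646356
Series (balise encoder, vital relay, and interlocking processor): 0.915000 × 0.807000 × 0.784000 = 0.578910
Parallel ([0.646356] and [0.578910]): 1 − (1 − 0.646356)(1 − 0.578910) = 0.8511

0.8511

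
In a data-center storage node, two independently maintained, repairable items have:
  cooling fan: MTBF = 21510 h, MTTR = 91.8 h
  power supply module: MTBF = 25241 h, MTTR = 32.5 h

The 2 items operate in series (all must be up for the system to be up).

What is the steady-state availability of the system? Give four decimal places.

A(cooling fan) = MTBF/(MTBF+MTTR) = 21510/(21510+91.8) = 0.995750
A(power supply module) = MTBF/(MTBF+MTTR) = 25241/(25241+32.5) = 0.998714
Series availability: 0.995750 × 0.998714 = 0.9945

0.9945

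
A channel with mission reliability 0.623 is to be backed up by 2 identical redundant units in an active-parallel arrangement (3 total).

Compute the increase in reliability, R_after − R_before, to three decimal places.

R_before = 0.623
R_after = 1 − (1 − 0.623)^3 = 0.946
ΔR = 0.946 − 0.623 = 0.323

0.323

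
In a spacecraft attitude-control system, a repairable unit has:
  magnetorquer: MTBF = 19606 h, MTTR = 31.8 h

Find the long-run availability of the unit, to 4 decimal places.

A(magnetorquer) = MTBF/(MTBF+MTTR) = 19606/(19606+31.8) = 0.9984

0.9984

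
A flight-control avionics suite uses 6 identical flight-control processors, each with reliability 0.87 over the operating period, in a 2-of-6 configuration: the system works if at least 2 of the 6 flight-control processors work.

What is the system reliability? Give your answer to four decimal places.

R = Σ_{i=2}^{6} C(6,i) p^i (1−p)^{6−i} with p = 0.87
C(6,2)·0.87^2·0.13^4 = 0.003243
C(6,3)·0.87^3·0.13^3 = 0.028935
C(6,4)·0.87^4·0.13^2 = 0.145230
C(6,5)·0.87^5·0.13^1 = 0.388768
C(6,6)·0.87^6·0.13^0 = 0.433626
Sum = 0.9998

0.9998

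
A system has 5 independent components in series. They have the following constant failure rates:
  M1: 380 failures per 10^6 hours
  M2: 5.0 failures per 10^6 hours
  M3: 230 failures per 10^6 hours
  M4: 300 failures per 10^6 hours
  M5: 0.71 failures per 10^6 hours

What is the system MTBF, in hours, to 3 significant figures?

Series of exponential components: λ_sys = Σ λ_i
λ_sys = 0.00038 + 0.0000050 + 0.00023 + 0.00030 + 0.00000071 = 9.1571e-04 /h
MTBF = 1 / λ_sys = 1090 h

1090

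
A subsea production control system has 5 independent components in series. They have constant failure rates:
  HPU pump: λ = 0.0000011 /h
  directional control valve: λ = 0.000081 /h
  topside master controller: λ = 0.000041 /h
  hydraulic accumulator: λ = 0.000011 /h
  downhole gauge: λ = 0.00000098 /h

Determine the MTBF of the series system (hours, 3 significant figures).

Series of exponential components: λ_sys = Σ λ_i
λ_sys = 0.0000011 + 0.000081 + 0.000041 + 0.000011 + 0.00000098 = 1.3508e-04 /h
MTBF = 1 / λ_sys = 7400 h

7400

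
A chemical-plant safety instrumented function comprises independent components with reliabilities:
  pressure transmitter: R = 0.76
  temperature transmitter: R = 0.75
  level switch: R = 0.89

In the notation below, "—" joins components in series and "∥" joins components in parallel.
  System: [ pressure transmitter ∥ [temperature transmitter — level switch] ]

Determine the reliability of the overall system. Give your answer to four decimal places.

Series (temperature transmitter and level switch): 0.750000 × 0.890000 = 0.667500
Parallel (pressure transmitter and [0.667500]): 1 − (1 − 0.760000)(1 − 0.667500) = 0.9202

0.9202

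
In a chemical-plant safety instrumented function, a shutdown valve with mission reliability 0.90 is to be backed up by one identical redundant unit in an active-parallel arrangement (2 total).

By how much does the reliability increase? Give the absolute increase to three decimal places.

R_before = 0.90
R_after = 1 − (1 − 0.90)^2 = 0.990
ΔR = 0.990 − 0.90 = 0.090

0.090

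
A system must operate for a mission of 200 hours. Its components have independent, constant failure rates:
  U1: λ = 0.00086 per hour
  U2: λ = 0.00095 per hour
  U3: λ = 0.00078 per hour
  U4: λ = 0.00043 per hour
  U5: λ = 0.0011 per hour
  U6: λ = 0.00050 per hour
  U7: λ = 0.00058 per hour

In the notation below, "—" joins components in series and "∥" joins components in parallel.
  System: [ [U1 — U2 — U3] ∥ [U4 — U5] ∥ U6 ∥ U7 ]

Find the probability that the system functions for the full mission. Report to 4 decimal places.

0.9989

R(U1) = exp(−0.00086 × 200) = 0.841979
R(U2) = exp(−0.00095 × 200) = 0.826959
R(U3) = exp(−0.00078 × 200) = 0.855559
R(U4) = exp(−0.00043 × 200) = 0.917594
R(U5) = exp(−0.0011 × 200) = 0.802519
R(U6) = exp(−0.00050 × 200) = 0.904837
R(U7) = exp(−0.00058 × 200) = 0.890475
Series (U1, U2, and U3): 0.841979 × 0.826959 × 0.855559 = 0.595710
Series (U4 and U5): 0.917594 × 0.802519 = 0.736387
Parallel ([0.595710], [0.736387], U6, and U7): 1 − (1 − 0.595710)(1 − 0.736387)(1 − 0.904837)(1 − 0.890475) = 0.9989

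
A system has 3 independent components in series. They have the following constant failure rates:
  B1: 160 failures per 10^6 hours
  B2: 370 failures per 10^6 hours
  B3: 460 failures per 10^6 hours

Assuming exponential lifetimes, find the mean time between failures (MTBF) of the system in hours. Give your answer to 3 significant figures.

Series of exponential components: λ_sys = Σ λ_i
λ_sys = 0.00016 + 0.00037 + 0.00046 = 9.9000e-04 /h
MTBF = 1 / λ_sys = 1010 h

1010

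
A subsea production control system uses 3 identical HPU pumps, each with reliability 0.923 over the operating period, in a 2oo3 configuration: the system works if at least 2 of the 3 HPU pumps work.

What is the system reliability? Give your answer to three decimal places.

0.983

R = Σ_{i=2}^{3} C(3,i) p^i (1−p)^{3−i} with p = 0.923
C(3,2)·0.923^2·0.077^1 = 0.19680
C(3,3)·0.923^3·0.077^0 = 0.78633
Sum = 0.983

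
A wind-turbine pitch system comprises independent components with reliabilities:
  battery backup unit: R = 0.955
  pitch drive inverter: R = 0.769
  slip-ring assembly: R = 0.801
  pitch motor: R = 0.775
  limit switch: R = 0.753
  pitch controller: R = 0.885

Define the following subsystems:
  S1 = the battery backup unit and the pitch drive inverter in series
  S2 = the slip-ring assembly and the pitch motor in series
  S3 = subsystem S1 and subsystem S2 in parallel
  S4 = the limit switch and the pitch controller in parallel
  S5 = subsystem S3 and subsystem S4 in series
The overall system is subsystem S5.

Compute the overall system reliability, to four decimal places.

0.8737

Series (battery backup unit and pitch drive inverter): 0.955000 × 0.769000 = 0.734395
Series (slip-ring assembly and pitch motor): 0.801000 × 0.775000 = 0.620775
Parallel ([0.734395] and [0.620775]): 1 − (1 − 0.734395)(1 − 0.620775) = 0.899276
Parallel (limit switch and pitch controller): 1 − (1 − 0.753000)(1 − 0.885000) = 0.971595
Series ([0.899276] and [0.971595]): 0.899276 × 0.971595 = 0.8737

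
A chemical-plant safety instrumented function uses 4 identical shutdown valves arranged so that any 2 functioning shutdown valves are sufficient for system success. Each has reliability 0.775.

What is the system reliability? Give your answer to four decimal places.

0.9621

R = Σ_{i=2}^{4} C(4,i) p^i (1−p)^{4−i} with p = 0.775
C(4,2)·0.775^2·0.225^2 = 0.182440
C(4,3)·0.775^3·0.225^1 = 0.418936
C(4,4)·0.775^4·0.225^0 = 0.360750
Sum = 0.9621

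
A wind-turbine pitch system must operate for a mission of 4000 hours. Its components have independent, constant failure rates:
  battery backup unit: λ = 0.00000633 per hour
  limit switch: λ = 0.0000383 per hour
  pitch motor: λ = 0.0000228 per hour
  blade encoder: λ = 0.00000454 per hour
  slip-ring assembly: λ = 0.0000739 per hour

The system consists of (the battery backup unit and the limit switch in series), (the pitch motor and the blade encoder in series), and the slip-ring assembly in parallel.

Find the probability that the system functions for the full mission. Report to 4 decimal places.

0.9957

R(battery backup unit) = exp(−0.00000633 × 4000) = 0.974998
R(limit switch) = exp(−0.0000383 × 4000) = 0.857958
R(pitch motor) = exp(−0.0000228 × 4000) = 0.912835
R(blade encoder) = exp(−0.00000454 × 4000) = 0.982004
R(slip-ring assembly) = exp(−0.0000739 × 4000) = 0.744085
Series (battery backup unit and limit switch): 0.974998 × 0.857958 = 0.836507
Series (pitch motor and blade encoder): 0.912835 × 0.982004 = 0.896408
Parallel ([0.836507], [0.896408], and slip-ring assembly): 1 − (1 − 0.836507)(1 − 0.896408)(1 − 0.744085) = 0.9957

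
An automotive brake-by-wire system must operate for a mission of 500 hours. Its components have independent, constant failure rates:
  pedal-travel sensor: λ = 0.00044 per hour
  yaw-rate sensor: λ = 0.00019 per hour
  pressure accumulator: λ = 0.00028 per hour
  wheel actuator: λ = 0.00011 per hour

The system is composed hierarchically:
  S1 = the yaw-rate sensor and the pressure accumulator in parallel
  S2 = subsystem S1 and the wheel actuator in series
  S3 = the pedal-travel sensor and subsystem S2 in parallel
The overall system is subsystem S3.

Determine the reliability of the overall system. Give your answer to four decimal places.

R(pedal-travel sensor) = exp(−0.00044 × 500) = 0.802519
R(yaw-rate sensor) = exp(−0.00019 × 500) = 0.909373
R(pressure accumulator) = exp(−0.00028 × 500) = 0.869358
R(wheel actuator) = exp(−0.00011 × 500) = 0.946485
Parallel (yaw-rate sensor and pressure accumulator): 1 − (1 − 0.909373)(1 − 0.869358) = 0.988160
Series ([0.988160] and wheel actuator): 0.988160 × 0.946485 = 0.935279
Parallel (pedal-travel sensor and [0.935279]): 1 − (1 − 0.802519)(1 − 0.935279) = 0.9872

0.9872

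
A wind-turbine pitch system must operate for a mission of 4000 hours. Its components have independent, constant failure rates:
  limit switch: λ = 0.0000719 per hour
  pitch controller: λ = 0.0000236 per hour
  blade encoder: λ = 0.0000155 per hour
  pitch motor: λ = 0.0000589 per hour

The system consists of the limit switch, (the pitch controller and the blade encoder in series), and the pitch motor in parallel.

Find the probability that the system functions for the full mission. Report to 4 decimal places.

R(limit switch) = exp(−0.0000719 × 4000) = 0.750062
R(pitch controller) = exp(−0.0000236 × 4000) = 0.909919
R(blade encoder) = exp(−0.0000155 × 4000) = 0.939883
R(pitch motor) = exp(−0.0000589 × 4000) = 0.790097
Series (pitch controller and blade encoder): 0.909919 × 0.939883 = 0.855217
Parallel (limit switch, [0.855217], and pitch motor): 1 − (1 − 0.750062)(1 − 0.855217)(1 − 0.790097) = 0.9924

0.9924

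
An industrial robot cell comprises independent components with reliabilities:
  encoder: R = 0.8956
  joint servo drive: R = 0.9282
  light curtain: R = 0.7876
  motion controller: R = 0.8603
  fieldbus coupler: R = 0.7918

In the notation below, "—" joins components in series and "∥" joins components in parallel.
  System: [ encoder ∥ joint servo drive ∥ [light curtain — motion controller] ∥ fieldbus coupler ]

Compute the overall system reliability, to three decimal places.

0.999

Series (light curtain and motion controller): 0.78760 × 0.86030 = 0.67757
Parallel (encoder, joint servo drive, [0.67757], and fieldbus coupler): 1 − (1 − 0.89560)(1 − 0.92820)(1 − 0.67757)(1 − 0.79180) = 0.999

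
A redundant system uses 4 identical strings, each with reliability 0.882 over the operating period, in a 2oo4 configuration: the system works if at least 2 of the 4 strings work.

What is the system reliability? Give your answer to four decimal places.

R = Σ_{i=2}^{4} C(4,i) p^i (1−p)^{4−i} with p = 0.882
C(4,2)·0.882^2·0.118^2 = 0.064991
C(4,3)·0.882^3·0.118^1 = 0.323853
C(4,4)·0.882^4·0.118^0 = 0.605166
Sum = 0.9940

0.9940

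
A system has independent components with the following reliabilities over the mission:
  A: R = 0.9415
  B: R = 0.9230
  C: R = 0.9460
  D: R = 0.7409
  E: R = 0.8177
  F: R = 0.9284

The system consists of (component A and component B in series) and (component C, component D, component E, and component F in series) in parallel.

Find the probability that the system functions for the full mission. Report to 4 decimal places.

0.9387

Series (A and B): 0.941500 × 0.923000 = 0.869005
Series (C, D, E, and F): 0.946000 × 0.740900 × 0.817700 × 0.928400 = 0.532084
Parallel ([0.869005] and [0.532084]): 1 − (1 − 0.869005)(1 − 0.532084) = 0.9387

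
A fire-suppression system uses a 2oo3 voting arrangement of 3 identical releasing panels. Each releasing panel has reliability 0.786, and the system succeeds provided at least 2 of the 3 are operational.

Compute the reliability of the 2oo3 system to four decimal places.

0.8822

R = Σ_{i=2}^{3} C(3,i) p^i (1−p)^{3−i} with p = 0.786
C(3,2)·0.786^2·0.214^1 = 0.396625
C(3,3)·0.786^3·0.214^0 = 0.485588
Sum = 0.8822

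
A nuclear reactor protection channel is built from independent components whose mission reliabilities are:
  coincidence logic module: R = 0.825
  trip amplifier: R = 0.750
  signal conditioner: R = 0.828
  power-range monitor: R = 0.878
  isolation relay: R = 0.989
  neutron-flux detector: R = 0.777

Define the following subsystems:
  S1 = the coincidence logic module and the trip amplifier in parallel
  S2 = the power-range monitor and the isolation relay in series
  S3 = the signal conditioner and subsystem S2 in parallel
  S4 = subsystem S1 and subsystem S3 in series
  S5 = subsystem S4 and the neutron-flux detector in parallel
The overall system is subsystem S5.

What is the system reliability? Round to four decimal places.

0.9854

Parallel (coincidence logic module and trip amplifier): 1 − (1 − 0.825000)(1 − 0.750000) = 0.956250
Series (power-range monitor and isolation relay): 0.878000 × 0.989000 = 0.868342
Parallel (signal conditioner and [0.868342]): 1 − (1 − 0.828000)(1 − 0.868342) = 0.977355
Series ([0.956250] and [0.977355]): 0.956250 × 0.977355 = 0.934596
Parallel ([0.934596] and neutron-flux detector): 1 − (1 − 0.934596)(1 − 0.777000) = 0.9854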